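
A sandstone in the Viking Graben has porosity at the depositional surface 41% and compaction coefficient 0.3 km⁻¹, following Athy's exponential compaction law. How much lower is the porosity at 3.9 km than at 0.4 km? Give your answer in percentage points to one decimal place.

23.6 percentage points

phi(0.4) = 0.41·e^(−0.3×0.4) = 0.3636
phi(3.9) = 0.41·e^(−0.3×3.9) = 0.1273
Δphi = 0.3636 − 0.1273 = 0.2364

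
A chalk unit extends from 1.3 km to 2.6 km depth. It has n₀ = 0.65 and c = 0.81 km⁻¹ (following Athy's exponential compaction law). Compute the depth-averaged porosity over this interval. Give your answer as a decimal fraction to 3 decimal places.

0.140

⟨n⟩ = (1/(Z₂−Z₁)) ∫ n₀ e^(−cZ) dZ = n₀·(e^(−c·Z₁) − e^(−c·Z₂)) / (c·(Z₂−Z₁))
e^(−0.81×1.3) = 0.3489; e^(−0.81×2.6) = 0.1217
⟨n⟩ = 0.65 × (0.3489 − 0.1217) / (0.81 × 1.3) = 0.65 × 0.2157 = 0.1402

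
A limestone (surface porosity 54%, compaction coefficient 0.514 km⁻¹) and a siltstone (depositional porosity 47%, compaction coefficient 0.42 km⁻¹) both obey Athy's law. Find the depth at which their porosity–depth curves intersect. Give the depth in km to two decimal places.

Set φ₀ₐ e^(−βₐz) = φ₀ᵦ e^(−βᵦz) ⇒ ln(φ₀ₐ/φ₀ᵦ) = (βₐ − βᵦ)·z
z = ln(0.54/0.47) / (0.514 − 0.42) = 0.1388 / 0.094 = 1.477 km

1.48 km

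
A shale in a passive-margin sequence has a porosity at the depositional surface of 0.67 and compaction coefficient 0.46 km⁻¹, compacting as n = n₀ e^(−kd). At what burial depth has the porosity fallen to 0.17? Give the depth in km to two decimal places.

2.98 km

Invert Athy's law: d = ln(n₀/n) / k
d = ln(0.67/0.17) / 0.46 = ln(3.941) / 0.46 = 1.3715 / 0.46 = 2.981 km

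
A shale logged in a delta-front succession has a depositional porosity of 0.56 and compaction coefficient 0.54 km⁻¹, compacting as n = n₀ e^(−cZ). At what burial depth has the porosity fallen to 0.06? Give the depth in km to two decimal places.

4.14 km

Invert Athy's law: Z = ln(n₀/n) / c
Z = ln(0.56/0.06) / 0.54 = ln(9.333) / 0.54 = 2.2336 / 0.54 = 4.136 km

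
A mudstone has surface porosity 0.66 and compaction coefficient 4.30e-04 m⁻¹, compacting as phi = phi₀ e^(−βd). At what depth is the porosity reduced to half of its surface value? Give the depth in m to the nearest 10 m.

1610 m

Working in km (1 km = 1000 m; β in km⁻¹ = β in m⁻¹ × 1000):
phi/phi₀ = 1/2 ⇒ exp(−β·d) = 1/2 ⇒ d = ln(2) / β
d = 0.6931 / 0.43 = 1.612 km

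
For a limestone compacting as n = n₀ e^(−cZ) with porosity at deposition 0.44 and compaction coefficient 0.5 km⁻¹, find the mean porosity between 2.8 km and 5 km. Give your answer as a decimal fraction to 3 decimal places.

⟨n⟩ = (1/(Z₂−Z₁)) ∫ n₀ e^(−cZ) dZ = n₀·(e^(−c·Z₁) − e^(−c·Z₂)) / (c·(Z₂−Z₁))
e^(−0.5×2.8) = 0.2466; e^(−0.5×5) = 0.0821
⟨n⟩ = 0.44 × (0.2466 − 0.0821) / (0.5 × 2.2) = 0.44 × 0.1496 = 0.0658

0.066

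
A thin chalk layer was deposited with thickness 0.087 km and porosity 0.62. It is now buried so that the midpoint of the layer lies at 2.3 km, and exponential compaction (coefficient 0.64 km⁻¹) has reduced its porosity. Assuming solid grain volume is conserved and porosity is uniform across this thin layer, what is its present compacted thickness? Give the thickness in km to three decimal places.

Porosity at 2.3 km: n = 0.62·exp(−0.64×2.3) = 0.1423
Solid-volume conservation: h(1−n) = h₀(1−n₀) ⇒ h = h₀·(1−n₀)/(1−n)
h = 0.087 × (1 − 0.62)/(1 − 0.1423) = 0.087 × 0.4430 = 0.0385 km

0.039 km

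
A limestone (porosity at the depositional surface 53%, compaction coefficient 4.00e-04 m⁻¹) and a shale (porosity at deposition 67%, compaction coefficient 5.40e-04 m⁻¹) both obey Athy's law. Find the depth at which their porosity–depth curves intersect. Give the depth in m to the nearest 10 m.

Working in km (1 km = 1000 m; β in km⁻¹ = β in m⁻¹ × 1000):
Set phi₀ₐ e^(−βₐZ) = phi₀ᵦ e^(−βᵦZ) ⇒ ln(phi₀ₐ/phi₀ᵦ) = (βₐ − βᵦ)·Z
Z = ln(0.53/0.67) / (0.4 − 0.54) = -0.2344 / -0.14 = 1.674 km

1670 m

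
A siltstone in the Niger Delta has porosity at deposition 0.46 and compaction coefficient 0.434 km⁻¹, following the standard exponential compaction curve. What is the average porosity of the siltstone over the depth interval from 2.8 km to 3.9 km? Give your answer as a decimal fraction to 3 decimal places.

0.109

⟨φ⟩ = (1/(z₂−z₁)) ∫ φ₀ e^(−kz) dz = φ₀·(e^(−k·z₁) − e^(−k·z₂)) / (k·(z₂−z₁))
e^(−0.434×2.8) = 0.2967; e^(−0.434×3.9) = 0.1840
⟨φ⟩ = 0.46 × (0.2967 − 0.1840) / (0.434 × 1.1) = 0.46 × 0.2359 = 0.1085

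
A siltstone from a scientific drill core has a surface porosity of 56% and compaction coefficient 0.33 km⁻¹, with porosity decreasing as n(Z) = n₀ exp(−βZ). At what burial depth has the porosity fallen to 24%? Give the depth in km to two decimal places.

Invert Athy's law: Z = ln(n₀/n) / β
Z = ln(0.56/0.24) / 0.33 = ln(2.333) / 0.33 = 0.8473 / 0.33 = 2.568 km

2.57 km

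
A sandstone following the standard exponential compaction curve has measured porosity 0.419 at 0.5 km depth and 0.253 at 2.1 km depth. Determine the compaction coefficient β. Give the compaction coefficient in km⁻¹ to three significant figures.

Athy: φ(d) = φ₀ e^(−βd) ⇒ φ₁/φ₂ = e^{β(d₂−d₁)} ⇒ β = ln(φ₁/φ₂)/(d₂−d₁)
β = ln(0.419/0.253) / (2.1 − 0.5) = ln(1.656) / 1.6 = 0.5045 / 1.6 = 0.3153 km⁻¹

0.315 km⁻¹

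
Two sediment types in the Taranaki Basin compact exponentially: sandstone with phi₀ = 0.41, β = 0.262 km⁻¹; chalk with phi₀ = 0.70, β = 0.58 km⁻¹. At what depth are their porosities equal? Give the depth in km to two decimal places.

Set phi₀ₐ e^(−βₐd) = phi₀ᵦ e^(−βᵦd) ⇒ ln(phi₀ₐ/phi₀ᵦ) = (βₐ − βᵦ)·d
d = ln(0.41/0.7) / (0.262 − 0.58) = -0.5349 / -0.318 = 1.682 km

1.68 km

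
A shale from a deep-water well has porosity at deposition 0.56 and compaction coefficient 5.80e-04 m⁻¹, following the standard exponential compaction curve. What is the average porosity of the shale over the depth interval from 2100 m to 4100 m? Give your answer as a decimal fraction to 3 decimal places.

Working in km (1 km = 1000 m; k in km⁻¹ = k in m⁻¹ × 1000):
⟨n⟩ = (1/(z₂−z₁)) ∫ n₀ e^(−kz) dz = n₀·(e^(−k·z₁) − e^(−k·z₂)) / (k·(z₂−z₁))
e^(−0.58×2.1) = 0.2958; e^(−0.58×4.1) = 0.0927
⟨n⟩ = 0.56 × (0.2958 − 0.0927) / (0.58 × 2) = 0.56 × 0.1751 = 0.0980

0.098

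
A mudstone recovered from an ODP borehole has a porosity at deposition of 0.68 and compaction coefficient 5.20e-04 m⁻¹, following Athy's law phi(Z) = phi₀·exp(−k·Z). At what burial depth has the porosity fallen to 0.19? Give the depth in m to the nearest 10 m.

Working in km (1 km = 1000 m; k in km⁻¹ = k in m⁻¹ × 1000):
Invert Athy's law: Z = ln(phi₀/phi) / k
Z = ln(0.68/0.19) / 0.52 = ln(3.579) / 0.52 = 1.2751 / 0.52 = 2.452 km

2450 m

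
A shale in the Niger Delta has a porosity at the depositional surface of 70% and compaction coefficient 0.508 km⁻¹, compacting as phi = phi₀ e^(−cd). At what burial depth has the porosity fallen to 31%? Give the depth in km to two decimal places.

Invert Athy's law: d = ln(phi₀/phi) / c
d = ln(0.7/0.31) / 0.508 = ln(2.258) / 0.508 = 0.8145 / 0.508 = 1.603 km

1.60 km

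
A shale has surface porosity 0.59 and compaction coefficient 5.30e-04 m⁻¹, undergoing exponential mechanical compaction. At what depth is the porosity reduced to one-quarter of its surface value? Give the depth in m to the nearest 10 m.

Working in km (1 km = 1000 m; k in km⁻¹ = k in m⁻¹ × 1000):
phi/phi₀ = 1/4 ⇒ exp(−k·Z) = 1/4 ⇒ Z = ln(4) / k
Z = 1.3863 / 0.53 = 2.616 km

2620 m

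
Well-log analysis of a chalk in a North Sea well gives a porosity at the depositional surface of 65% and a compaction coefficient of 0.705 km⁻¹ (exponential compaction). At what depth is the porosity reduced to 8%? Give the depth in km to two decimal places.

2.97 km

Invert Athy's law: z = ln(φ₀/φ) / β
z = ln(0.65/0.08) / 0.705 = ln(8.125) / 0.705 = 2.0949 / 0.705 = 2.972 km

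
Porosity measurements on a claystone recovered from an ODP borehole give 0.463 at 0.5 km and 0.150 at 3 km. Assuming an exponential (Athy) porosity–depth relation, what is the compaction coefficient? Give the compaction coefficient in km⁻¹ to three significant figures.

0.451 km⁻¹

Athy: phi(d) = phi₀ e^(−cd) ⇒ phi₁/phi₂ = e^{c(d₂−d₁)} ⇒ c = ln(phi₁/phi₂)/(d₂−d₁)
c = ln(0.463/0.15) / (3 − 0.5) = ln(3.087) / 2.5 = 1.1271 / 2.5 = 0.4508 km⁻¹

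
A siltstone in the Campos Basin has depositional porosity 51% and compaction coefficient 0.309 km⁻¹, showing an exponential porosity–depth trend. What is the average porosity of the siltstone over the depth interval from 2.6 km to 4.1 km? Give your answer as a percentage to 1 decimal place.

18.3%

⟨n⟩ = (1/(Z₂−Z₁)) ∫ n₀ e^(−kZ) dZ = n₀·(e^(−k·Z₁) − e^(−k·Z₂)) / (k·(Z₂−Z₁))
e^(−0.309×2.6) = 0.4478; e^(−0.309×4.1) = 0.2817
⟨n⟩ = 0.51 × (0.4478 − 0.2817) / (0.309 × 1.5) = 0.51 × 0.3584 = 0.1828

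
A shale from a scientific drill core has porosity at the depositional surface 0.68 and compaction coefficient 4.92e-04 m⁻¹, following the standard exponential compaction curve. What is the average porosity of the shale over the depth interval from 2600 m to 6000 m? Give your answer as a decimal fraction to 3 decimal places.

Working in km (1 km = 1000 m; k in km⁻¹ = k in m⁻¹ × 1000):
⟨phi⟩ = (1/(z₂−z₁)) ∫ phi₀ e^(−kz) dz = phi₀·(e^(−k·z₁) − e^(−k·z₂)) / (k·(z₂−z₁))
e^(−0.492×2.6) = 0.2783; e^(−0.492×6) = 0.0522
⟨phi⟩ = 0.68 × (0.2783 − 0.0522) / (0.492 × 3.4) = 0.68 × 0.1351 = 0.0919

0.092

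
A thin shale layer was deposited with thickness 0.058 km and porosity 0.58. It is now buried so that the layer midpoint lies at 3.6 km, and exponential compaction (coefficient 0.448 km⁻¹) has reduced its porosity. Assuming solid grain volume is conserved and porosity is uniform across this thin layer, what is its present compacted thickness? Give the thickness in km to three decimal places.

0.028 km

Porosity at 3.6 km: φ = 0.58·exp(−0.448×3.6) = 0.1156
Solid-volume conservation: h(1−φ) = h₀(1−φ₀) ⇒ h = h₀·(1−φ₀)/(1−φ)
h = 0.058 × (1 − 0.58)/(1 − 0.1156) = 0.058 × 0.4749 = 0.0275 km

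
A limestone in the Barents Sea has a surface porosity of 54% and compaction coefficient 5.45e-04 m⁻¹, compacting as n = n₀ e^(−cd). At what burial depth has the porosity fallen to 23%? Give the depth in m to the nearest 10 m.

Working in km (1 km = 1000 m; c in km⁻¹ = c in m⁻¹ × 1000):
Invert Athy's law: d = ln(n₀/n) / c
d = ln(0.54/0.23) / 0.545 = ln(2.348) / 0.545 = 0.8535 / 0.545 = 1.566 km

1570 m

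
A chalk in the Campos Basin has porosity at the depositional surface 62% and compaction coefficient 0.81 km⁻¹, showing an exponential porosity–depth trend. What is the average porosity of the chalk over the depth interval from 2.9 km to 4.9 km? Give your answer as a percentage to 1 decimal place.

⟨φ⟩ = (1/(Z₂−Z₁)) ∫ φ₀ e^(−kZ) dZ = φ₀·(e^(−k·Z₁) − e^(−k·Z₂)) / (k·(Z₂−Z₁))
e^(−0.81×2.9) = 0.0955; e^(−0.81×4.9) = 0.0189
⟨φ⟩ = 0.62 × (0.0955 − 0.0189) / (0.81 × 2) = 0.62 × 0.0473 = 0.0293

2.9%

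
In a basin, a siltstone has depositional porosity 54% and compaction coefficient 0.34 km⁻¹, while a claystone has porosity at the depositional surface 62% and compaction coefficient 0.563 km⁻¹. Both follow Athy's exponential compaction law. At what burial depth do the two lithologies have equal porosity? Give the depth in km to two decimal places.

Set phi₀ₐ e^(−kₐd) = phi₀ᵦ e^(−kᵦd) ⇒ ln(phi₀ₐ/phi₀ᵦ) = (kₐ − kᵦ)·d
d = ln(0.54/0.62) / (0.34 − 0.563) = -0.1382 / -0.223 = 0.620 km

0.62 km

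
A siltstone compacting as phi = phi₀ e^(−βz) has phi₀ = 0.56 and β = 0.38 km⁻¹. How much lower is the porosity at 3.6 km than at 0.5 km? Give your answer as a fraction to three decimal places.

0.321

phi(0.5) = 0.56·e^(−0.38×0.5) = 0.4631
phi(3.6) = 0.56·e^(−0.38×3.6) = 0.1426
Δphi = 0.4631 − 0.1426 = 0.3205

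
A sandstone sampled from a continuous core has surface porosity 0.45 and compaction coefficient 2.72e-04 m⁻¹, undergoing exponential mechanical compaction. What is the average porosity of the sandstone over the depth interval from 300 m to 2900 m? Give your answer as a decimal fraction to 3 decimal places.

Working in km (1 km = 1000 m; k in km⁻¹ = k in m⁻¹ × 1000):
⟨n⟩ = (1/(d₂−d₁)) ∫ n₀ e^(−kd) dd = n₀·(e^(−k·d₁) − e^(−k·d₂)) / (k·(d₂−d₁))
e^(−0.272×0.3) = 0.9216; e^(−0.272×2.9) = 0.4544
⟨n⟩ = 0.45 × (0.9216 − 0.4544) / (0.272 × 2.6) = 0.45 × 0.6607 = 0.2973

0.297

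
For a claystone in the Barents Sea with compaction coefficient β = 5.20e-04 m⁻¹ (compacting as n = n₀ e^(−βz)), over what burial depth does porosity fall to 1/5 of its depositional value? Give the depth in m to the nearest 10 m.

Working in km (1 km = 1000 m; β in km⁻¹ = β in m⁻¹ × 1000):
n/n₀ = 1/5 ⇒ exp(−β·z) = 1/5 ⇒ z = ln(5) / β
z = 1.6094 / 0.52 = 3.095 km

3100 m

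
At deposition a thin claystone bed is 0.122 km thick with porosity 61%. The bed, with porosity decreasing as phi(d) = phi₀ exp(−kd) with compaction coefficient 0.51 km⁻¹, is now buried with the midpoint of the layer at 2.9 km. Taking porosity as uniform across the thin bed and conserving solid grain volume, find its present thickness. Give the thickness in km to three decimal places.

Porosity at 2.9 km: phi = 0.61·exp(−0.51×2.9) = 0.1390
Solid-volume conservation: h(1−phi) = h₀(1−phi₀) ⇒ h = h₀·(1−phi₀)/(1−phi)
h = 0.122 × (1 − 0.61)/(1 − 0.1390) = 0.122 × 0.4530 = 0.0553 km

0.055 km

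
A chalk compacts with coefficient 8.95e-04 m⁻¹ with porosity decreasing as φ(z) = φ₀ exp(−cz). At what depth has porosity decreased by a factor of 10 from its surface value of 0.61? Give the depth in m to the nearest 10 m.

2570 m

Working in km (1 km = 1000 m; c in km⁻¹ = c in m⁻¹ × 1000):
φ/φ₀ = 1/10 ⇒ exp(−c·z) = 1/10 ⇒ z = ln(10) / c
z = 2.3026 / 0.895 = 2.573 km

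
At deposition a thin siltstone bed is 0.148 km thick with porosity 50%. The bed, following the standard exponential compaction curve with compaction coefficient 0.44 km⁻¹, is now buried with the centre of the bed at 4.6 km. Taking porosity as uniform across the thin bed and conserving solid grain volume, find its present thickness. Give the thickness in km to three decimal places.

0.079 km

Porosity at 4.6 km: φ = 0.5·exp(−0.44×4.6) = 0.0661
Solid-volume conservation: h(1−φ) = h₀(1−φ₀) ⇒ h = h₀·(1−φ₀)/(1−φ)
h = 0.148 × (1 − 0.5)/(1 − 0.0661) = 0.148 × 0.5354 = 0.0792 km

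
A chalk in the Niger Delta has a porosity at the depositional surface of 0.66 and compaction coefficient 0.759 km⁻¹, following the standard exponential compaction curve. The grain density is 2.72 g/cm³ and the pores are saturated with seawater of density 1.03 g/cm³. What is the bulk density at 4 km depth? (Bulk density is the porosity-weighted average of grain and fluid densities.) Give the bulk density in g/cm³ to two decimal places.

Porosity at depth: n = 0.66·exp(−0.759×4) = 0.66×0.0480 = 0.0317
Bulk density: ρ_b = (1−n)ρ_g + n·ρ_f = 0.9683×2.72 + 0.0317×1.03
       = 2.634 + 0.033 = 2.666 g/cm³

2.67 g/cm³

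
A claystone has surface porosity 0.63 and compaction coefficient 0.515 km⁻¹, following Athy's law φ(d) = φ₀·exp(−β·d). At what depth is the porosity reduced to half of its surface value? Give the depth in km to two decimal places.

1.35 km

φ/φ₀ = 1/2 ⇒ exp(−β·d) = 1/2 ⇒ d = ln(2) / β
d = 0.6931 / 0.515 = 1.346 km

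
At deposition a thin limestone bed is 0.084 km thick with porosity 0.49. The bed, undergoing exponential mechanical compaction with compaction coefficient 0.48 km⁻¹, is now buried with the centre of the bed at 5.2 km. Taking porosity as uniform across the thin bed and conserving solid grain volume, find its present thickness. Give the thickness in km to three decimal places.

Porosity at 5.2 km: phi = 0.49·exp(−0.48×5.2) = 0.0404
Solid-volume conservation: h(1−phi) = h₀(1−phi₀) ⇒ h = h₀·(1−phi₀)/(1−phi)
h = 0.084 × (1 − 0.49)/(1 − 0.0404) = 0.084 × 0.5315 = 0.0446 km

0.045 km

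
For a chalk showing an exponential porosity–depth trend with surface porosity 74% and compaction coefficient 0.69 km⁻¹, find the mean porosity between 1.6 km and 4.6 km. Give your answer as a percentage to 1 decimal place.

⟨φ⟩ = (1/(z₂−z₁)) ∫ φ₀ e^(−kz) dz = φ₀·(e^(−k·z₁) − e^(−k·z₂)) / (k·(z₂−z₁))
e^(−0.69×1.6) = 0.3315; e^(−0.69×4.6) = 0.0418
⟨φ⟩ = 0.74 × (0.3315 − 0.0418) / (0.69 × 3) = 0.74 × 0.1400 = 0.1036

10.4%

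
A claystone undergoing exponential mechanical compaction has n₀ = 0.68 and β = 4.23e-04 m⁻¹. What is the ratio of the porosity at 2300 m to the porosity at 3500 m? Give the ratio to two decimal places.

Working in km (1 km = 1000 m; β in km⁻¹ = β in m⁻¹ × 1000):
n(z₁)/n(z₂) = e^(−β·z₁)/e^(−β·z₂) = e^{β(z₂−z₁)}
= exp(0.423 × 1.2) = exp(0.5076) = 1.6613

1.66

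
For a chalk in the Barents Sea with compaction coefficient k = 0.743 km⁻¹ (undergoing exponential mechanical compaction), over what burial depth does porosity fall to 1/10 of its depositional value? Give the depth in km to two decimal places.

phi/phi₀ = 1/10 ⇒ exp(−k·z) = 1/10 ⇒ z = ln(10) / k
z = 2.3026 / 0.743 = 3.099 km

3.10 km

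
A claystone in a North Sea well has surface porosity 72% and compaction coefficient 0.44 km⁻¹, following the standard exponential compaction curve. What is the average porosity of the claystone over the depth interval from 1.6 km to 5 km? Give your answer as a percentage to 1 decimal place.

⟨φ⟩ = (1/(Z₂−Z₁)) ∫ φ₀ e^(−kZ) dZ = φ₀·(e^(−k·Z₁) − e^(−k·Z₂)) / (k·(Z₂−Z₁))
e^(−0.44×1.6) = 0.4946; e^(−0.44×5) = 0.1108
⟨φ⟩ = 0.72 × (0.4946 − 0.1108) / (0.44 × 3.4) = 0.72 × 0.2566 = 0.1847

18.5%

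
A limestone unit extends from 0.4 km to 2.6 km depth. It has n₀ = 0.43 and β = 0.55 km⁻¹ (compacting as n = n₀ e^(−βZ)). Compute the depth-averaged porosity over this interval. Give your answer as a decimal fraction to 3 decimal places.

0.200

⟨n⟩ = (1/(Z₂−Z₁)) ∫ n₀ e^(−βZ) dZ = n₀·(e^(−β·Z₁) − e^(−β·Z₂)) / (β·(Z₂−Z₁))
e^(−0.55×0.4) = 0.8025; e^(−0.55×2.6) = 0.2393
⟨n⟩ = 0.43 × (0.8025 − 0.2393) / (0.55 × 2.2) = 0.43 × 0.4655 = 0.2001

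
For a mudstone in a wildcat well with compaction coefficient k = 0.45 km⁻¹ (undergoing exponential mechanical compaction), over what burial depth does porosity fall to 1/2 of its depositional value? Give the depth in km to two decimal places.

1.54 km

n/n₀ = 1/2 ⇒ exp(−k·Z) = 1/2 ⇒ Z = ln(2) / k
Z = 0.6931 / 0.45 = 1.540 km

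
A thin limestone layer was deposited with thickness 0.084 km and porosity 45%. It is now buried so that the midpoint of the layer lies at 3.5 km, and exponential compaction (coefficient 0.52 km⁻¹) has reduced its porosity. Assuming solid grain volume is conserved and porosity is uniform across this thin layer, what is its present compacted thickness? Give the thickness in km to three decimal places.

Porosity at 3.5 km: phi = 0.45·exp(−0.52×3.5) = 0.0729
Solid-volume conservation: h(1−phi) = h₀(1−phi₀) ⇒ h = h₀·(1−phi₀)/(1−phi)
h = 0.084 × (1 − 0.45)/(1 − 0.0729) = 0.084 × 0.5933 = 0.0498 km

0.050 km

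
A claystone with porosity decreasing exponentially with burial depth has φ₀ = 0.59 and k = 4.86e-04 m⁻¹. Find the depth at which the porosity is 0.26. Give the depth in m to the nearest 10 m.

1690 m

Working in km (1 km = 1000 m; k in km⁻¹ = k in m⁻¹ × 1000):
Invert Athy's law: Z = ln(φ₀/φ) / k
Z = ln(0.59/0.26) / 0.486 = ln(2.269) / 0.486 = 0.8194 / 0.486 = 1.686 km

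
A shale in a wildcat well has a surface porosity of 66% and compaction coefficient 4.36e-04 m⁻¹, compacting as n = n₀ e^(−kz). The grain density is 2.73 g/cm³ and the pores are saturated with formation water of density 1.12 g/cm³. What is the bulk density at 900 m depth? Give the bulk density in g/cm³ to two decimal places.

2.01 g/cm³

Working in km (1 km = 1000 m; k in km⁻¹ = k in m⁻¹ × 1000):
Porosity at depth: n = 0.66·exp(−0.436×0.9) = 0.66×0.6754 = 0.4458
Bulk density: ρ_b = (1−n)ρ_g + n·ρ_f = 0.5542×2.73 + 0.4458×1.12
       = 1.513 + 0.499 = 2.012 g/cm³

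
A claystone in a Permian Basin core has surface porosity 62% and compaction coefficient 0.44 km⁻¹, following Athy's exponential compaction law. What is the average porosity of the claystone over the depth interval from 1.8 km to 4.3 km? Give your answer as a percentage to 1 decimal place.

17.0%

⟨φ⟩ = (1/(Z₂−Z₁)) ∫ φ₀ e^(−cZ) dZ = φ₀·(e^(−c·Z₁) − e^(−c·Z₂)) / (c·(Z₂−Z₁))
e^(−0.44×1.8) = 0.4529; e^(−0.44×4.3) = 0.1508
⟨φ⟩ = 0.62 × (0.4529 − 0.1508) / (0.44 × 2.5) = 0.62 × 0.2747 = 0.1703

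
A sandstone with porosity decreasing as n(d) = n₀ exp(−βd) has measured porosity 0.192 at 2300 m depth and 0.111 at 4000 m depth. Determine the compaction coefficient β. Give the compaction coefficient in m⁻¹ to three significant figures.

Working in km (1 km = 1000 m; β in km⁻¹ = β in m⁻¹ × 1000):
Athy: n(d) = n₀ e^(−βd) ⇒ n₁/n₂ = e^{β(d₂−d₁)} ⇒ β = ln(n₁/n₂)/(d₂−d₁)
β = ln(0.192/0.111) / (4 − 2.3) = ln(1.73) / 1.7 = 0.5480 / 1.7 = 0.3223 km⁻¹

0.000322 m⁻¹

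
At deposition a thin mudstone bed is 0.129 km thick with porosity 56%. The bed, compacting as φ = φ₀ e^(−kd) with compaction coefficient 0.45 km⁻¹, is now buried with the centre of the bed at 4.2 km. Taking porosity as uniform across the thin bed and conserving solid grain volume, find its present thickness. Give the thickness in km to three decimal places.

0.062 km

Porosity at 4.2 km: φ = 0.56·exp(−0.45×4.2) = 0.0846
Solid-volume conservation: h(1−φ) = h₀(1−φ₀) ⇒ h = h₀·(1−φ₀)/(1−φ)
h = 0.129 × (1 − 0.56)/(1 − 0.0846) = 0.129 × 0.4807 = 0.0620 km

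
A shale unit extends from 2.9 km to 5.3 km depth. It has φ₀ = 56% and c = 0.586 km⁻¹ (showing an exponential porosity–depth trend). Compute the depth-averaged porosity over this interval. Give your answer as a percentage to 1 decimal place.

5.5%

⟨φ⟩ = (1/(z₂−z₁)) ∫ φ₀ e^(−cz) dz = φ₀·(e^(−c·z₁) − e^(−c·z₂)) / (c·(z₂−z₁))
e^(−0.586×2.9) = 0.1828; e^(−0.586×5.3) = 0.0448
⟨φ⟩ = 0.56 × (0.1828 − 0.0448) / (0.586 × 2.4) = 0.56 × 0.0981 = 0.0550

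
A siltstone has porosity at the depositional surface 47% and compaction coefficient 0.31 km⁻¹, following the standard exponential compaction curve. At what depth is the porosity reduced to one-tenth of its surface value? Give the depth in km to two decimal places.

φ/φ₀ = 1/10 ⇒ exp(−k·d) = 1/10 ⇒ d = ln(10) / k
d = 2.3026 / 0.31 = 7.428 km

7.43 km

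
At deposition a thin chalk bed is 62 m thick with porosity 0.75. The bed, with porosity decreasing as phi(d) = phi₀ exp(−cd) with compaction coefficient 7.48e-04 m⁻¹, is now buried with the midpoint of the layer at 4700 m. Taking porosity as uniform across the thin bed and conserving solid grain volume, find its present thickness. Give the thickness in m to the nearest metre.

16 m

Working in km (1 km = 1000 m; c in km⁻¹ = c in m⁻¹ × 1000):
Porosity at 4.7 km: phi = 0.75·exp(−0.748×4.7) = 0.0223
Solid-volume conservation: h(1−phi) = h₀(1−phi₀) ⇒ h = h₀·(1−phi₀)/(1−phi)
h = 0.062 × (1 − 0.75)/(1 − 0.0223) = 0.062 × 0.2557 = 0.0159 km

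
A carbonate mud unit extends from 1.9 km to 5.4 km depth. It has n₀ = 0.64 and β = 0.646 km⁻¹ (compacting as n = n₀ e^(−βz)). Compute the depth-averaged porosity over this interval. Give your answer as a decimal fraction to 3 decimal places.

⟨n⟩ = (1/(z₂−z₁)) ∫ n₀ e^(−βz) dz = n₀·(e^(−β·z₁) − e^(−β·z₂)) / (β·(z₂−z₁))
e^(−0.646×1.9) = 0.2931; e^(−0.646×5.4) = 0.0305
⟨n⟩ = 0.64 × (0.2931 − 0.0305) / (0.646 × 3.5) = 0.64 × 0.1161 = 0.0743

0.074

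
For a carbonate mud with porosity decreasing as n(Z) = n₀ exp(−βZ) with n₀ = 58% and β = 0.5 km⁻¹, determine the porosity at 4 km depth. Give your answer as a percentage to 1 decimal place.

n = n₀·exp(−β·Z) = 0.58 × exp(−0.5 × 4) = 0.58 × exp(−2)
  = 0.58 × 0.1353 = 0.0785

7.8%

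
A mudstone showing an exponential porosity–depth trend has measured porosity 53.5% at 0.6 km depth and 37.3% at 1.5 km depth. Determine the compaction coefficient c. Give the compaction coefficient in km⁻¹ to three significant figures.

0.401 km⁻¹

Athy: φ(Z) = φ₀ e^(−cZ) ⇒ φ₁/φ₂ = e^{c(Z₂−Z₁)} ⇒ c = ln(φ₁/φ₂)/(Z₂−Z₁)
c = ln(0.535/0.373) / (1.5 − 0.6) = ln(1.434) / 0.9 = 0.3607 / 0.9 = 0.4008 km⁻¹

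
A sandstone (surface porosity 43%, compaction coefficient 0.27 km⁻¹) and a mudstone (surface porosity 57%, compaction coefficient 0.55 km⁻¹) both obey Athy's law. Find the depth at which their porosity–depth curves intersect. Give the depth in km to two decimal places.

Set n₀ₐ e^(−cₐZ) = n₀ᵦ e^(−cᵦZ) ⇒ ln(n₀ₐ/n₀ᵦ) = (cₐ − cᵦ)·Z
Z = ln(0.43/0.57) / (0.27 − 0.55) = -0.2819 / -0.28 = 1.007 km

1.01 km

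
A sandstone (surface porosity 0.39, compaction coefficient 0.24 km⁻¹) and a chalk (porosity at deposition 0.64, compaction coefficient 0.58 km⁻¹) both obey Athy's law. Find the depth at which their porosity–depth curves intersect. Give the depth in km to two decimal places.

Set phi₀ₐ e^(−cₐd) = phi₀ᵦ e^(−cᵦd) ⇒ ln(phi₀ₐ/phi₀ᵦ) = (cₐ − cᵦ)·d
d = ln(0.39/0.64) / (0.24 − 0.58) = -0.4953 / -0.34 = 1.457 km

1.46 km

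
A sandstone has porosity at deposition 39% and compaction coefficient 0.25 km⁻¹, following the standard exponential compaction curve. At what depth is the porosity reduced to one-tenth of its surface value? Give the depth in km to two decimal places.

φ/φ₀ = 1/10 ⇒ exp(−β·d) = 1/10 ⇒ d = ln(10) / β
d = 2.3026 / 0.25 = 9.210 km

9.21 km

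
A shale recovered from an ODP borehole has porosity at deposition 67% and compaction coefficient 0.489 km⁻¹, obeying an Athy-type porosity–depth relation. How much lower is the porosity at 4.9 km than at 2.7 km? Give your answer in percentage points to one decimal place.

phi(2.7) = 0.67·e^(−0.489×2.7) = 0.1789
phi(4.9) = 0.67·e^(−0.489×4.9) = 0.0610
Δphi = 0.1789 − 0.0610 = 0.1179

11.8 percentage points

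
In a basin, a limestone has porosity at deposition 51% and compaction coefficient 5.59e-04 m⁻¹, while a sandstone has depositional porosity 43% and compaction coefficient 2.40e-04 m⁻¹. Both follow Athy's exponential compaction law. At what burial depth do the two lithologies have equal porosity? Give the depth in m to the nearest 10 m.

Working in km (1 km = 1000 m; c in km⁻¹ = c in m⁻¹ × 1000):
Set phi₀ₐ e^(−cₐd) = phi₀ᵦ e^(−cᵦd) ⇒ ln(phi₀ₐ/phi₀ᵦ) = (cₐ − cᵦ)·d
d = ln(0.51/0.43) / (0.559 − 0.24) = 0.1706 / 0.319 = 0.535 km

530 m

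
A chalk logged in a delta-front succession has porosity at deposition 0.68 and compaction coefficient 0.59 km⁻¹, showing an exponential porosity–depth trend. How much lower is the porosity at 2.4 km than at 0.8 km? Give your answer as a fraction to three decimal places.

0.259

n(0.8) = 0.68·e^(−0.59×0.8) = 0.4242
n(2.4) = 0.68·e^(−0.59×2.4) = 0.1650
Δn = 0.4242 − 0.1650 = 0.2591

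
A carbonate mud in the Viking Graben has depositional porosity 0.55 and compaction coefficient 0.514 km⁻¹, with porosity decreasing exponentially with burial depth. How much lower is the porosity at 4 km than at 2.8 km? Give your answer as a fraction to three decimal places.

0.060

n(2.8) = 0.55·e^(−0.514×2.8) = 0.1304
n(4) = 0.55·e^(−0.514×4) = 0.0704
Δn = 0.1304 − 0.0704 = 0.0600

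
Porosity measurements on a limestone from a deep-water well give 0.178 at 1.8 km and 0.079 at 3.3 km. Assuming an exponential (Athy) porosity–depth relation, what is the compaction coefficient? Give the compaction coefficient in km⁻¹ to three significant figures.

Athy: n(d) = n₀ e^(−kd) ⇒ n₁/n₂ = e^{k(d₂−d₁)} ⇒ k = ln(n₁/n₂)/(d₂−d₁)
k = ln(0.178/0.079) / (3.3 − 1.8) = ln(2.253) / 1.5 = 0.8123 / 1.5 = 0.5416 km⁻¹

0.542 km⁻¹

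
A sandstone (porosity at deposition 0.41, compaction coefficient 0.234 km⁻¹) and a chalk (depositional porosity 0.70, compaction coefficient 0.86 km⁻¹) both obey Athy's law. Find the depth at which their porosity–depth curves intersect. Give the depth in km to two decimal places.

0.85 km

Set φ₀ₐ e^(−cₐz) = φ₀ᵦ e^(−cᵦz) ⇒ ln(φ₀ₐ/φ₀ᵦ) = (cₐ − cᵦ)·z
z = ln(0.41/0.7) / (0.234 − 0.86) = -0.5349 / -0.626 = 0.855 km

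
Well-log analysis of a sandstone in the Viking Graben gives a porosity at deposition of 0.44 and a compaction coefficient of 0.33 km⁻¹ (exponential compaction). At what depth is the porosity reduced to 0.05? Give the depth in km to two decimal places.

6.59 km

Invert Athy's law: d = ln(n₀/n) / β
d = ln(0.44/0.05) / 0.33 = ln(8.8) / 0.33 = 2.1748 / 0.33 = 6.590 km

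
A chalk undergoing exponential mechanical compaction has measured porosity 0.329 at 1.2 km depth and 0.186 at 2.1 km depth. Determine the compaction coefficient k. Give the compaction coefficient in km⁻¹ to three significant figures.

Athy: phi(z) = phi₀ e^(−kz) ⇒ phi₁/phi₂ = e^{k(z₂−z₁)} ⇒ k = ln(phi₁/phi₂)/(z₂−z₁)
k = ln(0.329/0.186) / (2.1 − 1.2) = ln(1.769) / 0.9 = 0.5703 / 0.9 = 0.6337 km⁻¹

0.634 km⁻¹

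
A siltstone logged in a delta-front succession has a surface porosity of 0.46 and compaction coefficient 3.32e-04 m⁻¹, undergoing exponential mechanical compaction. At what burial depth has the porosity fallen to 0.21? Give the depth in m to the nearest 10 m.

2360 m

Working in km (1 km = 1000 m; β in km⁻¹ = β in m⁻¹ × 1000):
Invert Athy's law: z = ln(φ₀/φ) / β
z = ln(0.46/0.21) / 0.332 = ln(2.19) / 0.332 = 0.7841 / 0.332 = 2.362 km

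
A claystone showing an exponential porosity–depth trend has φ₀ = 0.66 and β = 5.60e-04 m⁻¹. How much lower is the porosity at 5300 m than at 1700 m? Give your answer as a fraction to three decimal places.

0.221

Working in km (1 km = 1000 m; β in km⁻¹ = β in m⁻¹ × 1000):
φ(1.7) = 0.66·e^(−0.56×1.7) = 0.2547
φ(5.3) = 0.66·e^(−0.56×5.3) = 0.0339
Δφ = 0.2547 − 0.0339 = 0.2208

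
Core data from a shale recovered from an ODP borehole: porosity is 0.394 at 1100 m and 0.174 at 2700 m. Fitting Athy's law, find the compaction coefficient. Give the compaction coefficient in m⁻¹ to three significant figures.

Working in km (1 km = 1000 m; c in km⁻¹ = c in m⁻¹ × 1000):
Athy: phi(z) = phi₀ e^(−cz) ⇒ phi₁/phi₂ = e^{c(z₂−z₁)} ⇒ c = ln(phi₁/phi₂)/(z₂−z₁)
c = ln(0.394/0.174) / (2.7 − 1.1) = ln(2.264) / 1.6 = 0.8173 / 1.6 = 0.5108 km⁻¹

0.000511 m⁻¹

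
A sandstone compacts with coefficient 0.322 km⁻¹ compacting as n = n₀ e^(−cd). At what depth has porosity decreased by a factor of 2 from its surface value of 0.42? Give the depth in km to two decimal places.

2.15 km

n/n₀ = 1/2 ⇒ exp(−c·d) = 1/2 ⇒ d = ln(2) / c
d = 0.6931 / 0.322 = 2.153 km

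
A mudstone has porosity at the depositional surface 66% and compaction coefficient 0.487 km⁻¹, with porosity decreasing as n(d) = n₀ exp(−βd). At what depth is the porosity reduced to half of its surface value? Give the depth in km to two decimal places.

1.42 km

n/n₀ = 1/2 ⇒ exp(−β·d) = 1/2 ⇒ d = ln(2) / β
d = 0.6931 / 0.487 = 1.423 km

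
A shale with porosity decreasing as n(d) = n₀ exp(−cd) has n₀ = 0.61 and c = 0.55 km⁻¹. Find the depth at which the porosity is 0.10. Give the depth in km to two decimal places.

3.29 km

Invert Athy's law: d = ln(n₀/n) / c
d = ln(0.61/0.1) / 0.55 = ln(6.1) / 0.55 = 1.8083 / 0.55 = 3.288 km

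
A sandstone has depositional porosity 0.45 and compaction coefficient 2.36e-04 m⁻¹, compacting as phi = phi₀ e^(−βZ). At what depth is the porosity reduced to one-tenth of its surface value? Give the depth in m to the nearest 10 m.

9760 m

Working in km (1 km = 1000 m; β in km⁻¹ = β in m⁻¹ × 1000):
phi/phi₀ = 1/10 ⇒ exp(−β·Z) = 1/10 ⇒ Z = ln(10) / β
Z = 2.3026 / 0.236 = 9.757 km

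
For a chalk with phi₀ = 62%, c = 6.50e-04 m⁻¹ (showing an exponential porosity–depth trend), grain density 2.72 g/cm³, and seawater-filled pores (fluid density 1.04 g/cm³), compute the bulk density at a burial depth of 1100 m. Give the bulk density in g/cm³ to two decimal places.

2.21 g/cm³

Working in km (1 km = 1000 m; c in km⁻¹ = c in m⁻¹ × 1000):
Porosity at depth: phi = 0.62·exp(−0.65×1.1) = 0.62×0.4892 = 0.3033
Bulk density: ρ_b = (1−phi)ρ_g + phi·ρ_f = 0.6967×2.72 + 0.3033×1.04
       = 1.895 + 0.315 = 2.210 g/cm³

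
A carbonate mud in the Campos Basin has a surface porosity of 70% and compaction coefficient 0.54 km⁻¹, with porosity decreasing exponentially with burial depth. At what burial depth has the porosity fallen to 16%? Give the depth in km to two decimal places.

Invert Athy's law: z = ln(n₀/n) / β
z = ln(0.7/0.16) / 0.54 = ln(4.375) / 0.54 = 1.4759 / 0.54 = 2.733 km

2.73 km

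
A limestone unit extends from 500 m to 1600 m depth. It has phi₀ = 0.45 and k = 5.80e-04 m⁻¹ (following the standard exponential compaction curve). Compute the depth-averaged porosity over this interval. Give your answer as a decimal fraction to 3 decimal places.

Working in km (1 km = 1000 m; k in km⁻¹ = k in m⁻¹ × 1000):
⟨phi⟩ = (1/(z₂−z₁)) ∫ phi₀ e^(−kz) dz = phi₀·(e^(−k·z₁) − e^(−k·z₂)) / (k·(z₂−z₁))
e^(−0.58×0.5) = 0.7483; e^(−0.58×1.6) = 0.3953
⟨phi⟩ = 0.45 × (0.7483 − 0.3953) / (0.58 × 1.1) = 0.45 × 0.5532 = 0.2489

0.249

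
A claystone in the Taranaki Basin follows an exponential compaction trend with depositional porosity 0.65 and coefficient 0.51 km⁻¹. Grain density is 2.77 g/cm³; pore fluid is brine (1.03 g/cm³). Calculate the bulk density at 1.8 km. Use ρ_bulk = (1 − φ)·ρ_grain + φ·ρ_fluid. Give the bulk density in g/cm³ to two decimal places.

Porosity at depth: φ = 0.65·exp(−0.51×1.8) = 0.65×0.3993 = 0.2596
Bulk density: ρ_b = (1−φ)ρ_g + φ·ρ_f = 0.7404×2.77 + 0.2596×1.03
       = 2.051 + 0.267 = 2.318 g/cm³

2.32 g/cm³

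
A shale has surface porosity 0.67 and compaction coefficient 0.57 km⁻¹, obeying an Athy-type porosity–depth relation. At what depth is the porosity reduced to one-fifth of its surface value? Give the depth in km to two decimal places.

n/n₀ = 1/5 ⇒ exp(−k·Z) = 1/5 ⇒ Z = ln(5) / k
Z = 1.6094 / 0.57 = 2.824 km

2.82 km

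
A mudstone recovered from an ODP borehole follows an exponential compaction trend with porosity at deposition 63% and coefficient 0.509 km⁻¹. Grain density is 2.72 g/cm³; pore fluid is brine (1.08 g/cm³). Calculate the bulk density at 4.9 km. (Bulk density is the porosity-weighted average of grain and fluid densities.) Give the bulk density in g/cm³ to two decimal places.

2.63 g/cm³

Porosity at depth: n = 0.63·exp(−0.509×4.9) = 0.63×0.0826 = 0.0520
Bulk density: ρ_b = (1−n)ρ_g + n·ρ_f = 0.9480×2.72 + 0.0520×1.08
       = 2.579 + 0.056 = 2.635 g/cm³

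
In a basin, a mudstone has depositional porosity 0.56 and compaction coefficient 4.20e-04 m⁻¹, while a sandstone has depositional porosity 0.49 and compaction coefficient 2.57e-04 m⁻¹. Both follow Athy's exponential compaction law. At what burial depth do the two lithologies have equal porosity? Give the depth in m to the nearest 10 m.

820 m

Working in km (1 km = 1000 m; k in km⁻¹ = k in m⁻¹ × 1000):
Set phi₀ₐ e^(−kₐz) = phi₀ᵦ e^(−kᵦz) ⇒ ln(phi₀ₐ/phi₀ᵦ) = (kₐ − kᵦ)·z
z = ln(0.56/0.49) / (0.42 − 0.257) = 0.1335 / 0.163 = 0.819 km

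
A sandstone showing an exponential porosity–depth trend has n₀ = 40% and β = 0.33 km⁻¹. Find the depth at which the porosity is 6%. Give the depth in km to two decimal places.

5.75 km

Invert Athy's law: d = ln(n₀/n) / β
d = ln(0.4/0.06) / 0.33 = ln(6.667) / 0.33 = 1.8971 / 0.33 = 5.749 km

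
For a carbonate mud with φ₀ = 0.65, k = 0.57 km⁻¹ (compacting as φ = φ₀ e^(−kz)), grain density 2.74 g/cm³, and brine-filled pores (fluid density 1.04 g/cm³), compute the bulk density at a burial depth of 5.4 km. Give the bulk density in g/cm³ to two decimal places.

2.69 g/cm³

Porosity at depth: φ = 0.65·exp(−0.57×5.4) = 0.65×0.0461 = 0.0299
Bulk density: ρ_b = (1−φ)ρ_g + φ·ρ_f = 0.9701×2.74 + 0.0299×1.04
       = 2.658 + 0.031 = 2.689 g/cm³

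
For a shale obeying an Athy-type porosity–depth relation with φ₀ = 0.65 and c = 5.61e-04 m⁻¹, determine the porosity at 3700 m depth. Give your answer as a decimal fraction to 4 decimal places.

0.0816

Working in km (1 km = 1000 m; c in km⁻¹ = c in m⁻¹ × 1000):
φ = φ₀·exp(−c·z) = 0.65 × exp(−0.561 × 3.7) = 0.65 × exp(−2.076)
  = 0.65 × 0.1255 = 0.0816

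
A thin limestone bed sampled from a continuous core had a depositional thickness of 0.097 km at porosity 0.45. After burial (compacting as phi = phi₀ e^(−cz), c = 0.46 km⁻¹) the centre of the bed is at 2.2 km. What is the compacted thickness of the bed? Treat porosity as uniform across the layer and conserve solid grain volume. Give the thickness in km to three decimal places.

0.064 km

Porosity at 2.2 km: phi = 0.45·exp(−0.46×2.2) = 0.1636
Solid-volume conservation: h(1−phi) = h₀(1−phi₀) ⇒ h = h₀·(1−phi₀)/(1−phi)
h = 0.097 × (1 − 0.45)/(1 − 0.1636) = 0.097 × 0.6576 = 0.0638 km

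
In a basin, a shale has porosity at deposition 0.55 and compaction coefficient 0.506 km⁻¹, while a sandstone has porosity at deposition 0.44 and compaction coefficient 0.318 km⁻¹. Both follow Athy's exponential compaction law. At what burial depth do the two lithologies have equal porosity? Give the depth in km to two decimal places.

1.19 km

Set phi₀ₐ e^(−βₐz) = phi₀ᵦ e^(−βᵦz) ⇒ ln(phi₀ₐ/phi₀ᵦ) = (βₐ − βᵦ)·z
z = ln(0.55/0.44) / (0.506 − 0.318) = 0.2231 / 0.188 = 1.187 km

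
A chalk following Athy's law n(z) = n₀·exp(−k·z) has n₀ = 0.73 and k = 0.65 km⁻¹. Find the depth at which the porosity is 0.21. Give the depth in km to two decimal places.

1.92 km

Invert Athy's law: z = ln(n₀/n) / k
z = ln(0.73/0.21) / 0.65 = ln(3.476) / 0.65 = 1.2459 / 0.65 = 1.917 km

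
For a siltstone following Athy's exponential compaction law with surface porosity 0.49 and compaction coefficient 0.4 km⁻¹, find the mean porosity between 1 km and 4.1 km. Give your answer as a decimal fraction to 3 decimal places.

⟨n⟩ = (1/(d₂−d₁)) ∫ n₀ e^(−kd) dd = n₀·(e^(−k·d₁) − e^(−k·d₂)) / (k·(d₂−d₁))
e^(−0.4×1) = 0.6703; e^(−0.4×4.1) = 0.1940
⟨n⟩ = 0.49 × (0.6703 − 0.1940) / (0.4 × 3.1) = 0.49 × 0.3841 = 0.1882

0.188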